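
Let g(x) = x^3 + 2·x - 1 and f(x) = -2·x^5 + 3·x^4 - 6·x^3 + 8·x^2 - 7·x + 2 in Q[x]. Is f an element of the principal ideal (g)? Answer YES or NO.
YES

In Q[x] the ideal (g) consists of all multiples of g, so f ∈ (g) iff g | f, i.e. iff the remainder of f on division by g is 0. Divide f by g (g is monic, so eliminate the leading term of the running remainder at each step):
  leading term -2·x^5: subtract (-2·x^2)·g(x) = -2·x^5 - 4·x^3 + 2·x^2, leaving 3·x^4 - 2·x^3 + 6·x^2 - 7·x + 2
  leading term 3·x^4: subtract (3·x)·g(x) = 3·x^4 + 6·x^2 - 3·x, leaving -2·x^3 - 4·x + 2
  leading term -2·x^3: subtract (-2)·g(x) = -2·x^3 - 4·x + 2, leaving 0
The remainder is 0, so f(x) = g(x) · h(x) with h(x) = -2·x^2 + 3·x - 2. Hence g | f, i.e. f ∈ (g).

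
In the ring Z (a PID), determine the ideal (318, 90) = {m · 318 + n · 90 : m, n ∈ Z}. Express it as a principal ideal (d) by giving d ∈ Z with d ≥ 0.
In the PID Z, (a, b) is generated by gcd(a, b). Compute gcd(318, 90) with the extended Euclidean algorithm, tracking rows (r, s, t) with s·318 + t·90 = r:
  row A: (318, 1, 0)   [1·318 + 0·90 = 318]
  row B: (90, 0, 1)   [0·318 + 1·90 = 90]
  318 = 3·90 + 48   → row C = row A − 3·row B = (48, 1, −3)   [check: 1·318 − 3·90 = 48]
  90 = 1·48 + 42   → row D = row B − 1·row C = (42, −1, 4)   [check: −1·318 + 4·90 = 42]
  48 = 1·42 + 6   → row E = row C − 1·row D = (6, 2, −7)   [check: 2·318 − 7·90 = 6]
  42 = 7·6 + 0   → remainder 0, stop. gcd = 6 (last nonzero row E).
So gcd(318, 90) = 6, with Bézout identity 2·318 − 7·90 = 6. Containment (⊇): the Bézout identity exhibits 6 as an element of (318, 90), giving (6) ⊆ (318, 90). Containment (⊆): since 6 | 318 and 6 | 90 (318 = 6·53, 90 = 6·15), every Z-linear combination of 318 and 90 is divisible by 6, so (318, 90) ⊆ (6). Therefore (318, 90) = (6), d = 6.

Final answer: (318, 90) = (6); d = 6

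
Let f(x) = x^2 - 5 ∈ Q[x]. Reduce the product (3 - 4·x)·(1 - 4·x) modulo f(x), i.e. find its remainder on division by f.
First multiply in Q[x] without reducing: a · b = 16·x^2 - 16·x + 3. Now divide by f(x) = x^2 - 5, eliminating the leading term at each step:
  leading term 16·x^2: subtract (16)·f(x) = 16·x^2 - 80, leaving 83 - 16·x
The degree is now < 2, so this is the remainder. Hence a · b ≡ 83 - 16·x in Q[x]/(f).

Final answer: a · b ≡ 83 - 16·x (mod f(x))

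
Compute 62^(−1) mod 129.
62^(−1) ≡ 77 (mod 129)

Apply the extended Euclidean algorithm to (129, 62), tracking rows (r, s, t) with s·129 + t·62 = r. Each division r_prev = q·r_cur + r_new produces the new row as (previous row) − q·(current row):
  row A: (129, 1, 0)   [1·129 + 0·62 = 129]
  row B: (62, 0, 1)   [0·129 + 1·62 = 62]
  129 = 2·62 + 5   → row C = row A − 2·row B = (5, 1, −2)   [check: 1·129 − 2·62 = 5]
  62 = 12·5 + 2   → row D = row B − 12·row C = (2, −12, 25)   [check: −12·129 + 25·62 = 2]
  5 = 2·2 + 1   → row E = row C − 2·row D = (1, 25, −52)   [check: 25·129 − 52·62 = 1]
  2 = 2·1 + 0   → remainder 0, stop. gcd = 1 (last nonzero row E).
The gcd is 1, so 62 is invertible mod 129. The last nonzero row gives 25·129 − 52·62 = 1, so t = −52. So 62^(−1) ≡ −52 ≡ 77 (mod 129). Verify: 62 · 77 = 4774 ≡ 1 (mod 129). ✓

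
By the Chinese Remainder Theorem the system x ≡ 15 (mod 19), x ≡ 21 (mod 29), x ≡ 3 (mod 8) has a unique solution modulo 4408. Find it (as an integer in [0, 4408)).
The moduli 19, 29, 8 are pairwise coprime, so by the CRT there is a unique solution mod 19·29·8 = 4408.
Solve by successive substitution. Start with x ≡ 15 (mod 19).
  Combine with x ≡ 21 (mod 29): write x = 15 + 19·t and require 15 + 19·t ≡ 21 (mod 29), i.e. 19·t ≡ 21 − 15 ≡ 6 (mod 29). Since 19^(−1) ≡ 26 (mod 29), t ≡ 26·6 ≡ 11 (mod 29). So x ≡ 15 + 19·11 = 224 (mod 551).
  Combine with x ≡ 3 (mod 8): write x = 224 + 551·t and require 224 + 551·t ≡ 3 (mod 8), i.e. 551·t ≡ 3 − 224 ≡ 3 (mod 8). Since 551^(−1) ≡ 7 (mod 8) (551 ≡ 7 (mod 8)), t ≡ 7·3 ≡ 5 (mod 8). So x ≡ 224 + 551·5 = 2979 (mod 4408).
Unique solution in [0, 4408): x = 2979.

Final answer: x ≡ 2979 (mod 4408); the representative in [0, 4408) is 2979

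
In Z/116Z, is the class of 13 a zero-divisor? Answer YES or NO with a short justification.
gcd(13, 116) = 1, so 13 is a unit in Z/116Z (it has a multiplicative inverse). A unit cannot be a zero-divisor: if 13·b ≡ 0 then multiplying both sides by 13^(−1) gives b ≡ 0. So 13 is not a zero-divisor.

Final answer: NO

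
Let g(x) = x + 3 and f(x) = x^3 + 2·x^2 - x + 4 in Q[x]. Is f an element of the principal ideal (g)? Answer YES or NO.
In Q[x] the ideal (g) consists of all multiples of g, so f ∈ (g) iff g | f, i.e. iff the remainder of f on division by g is 0. Divide f by g (g is monic, so eliminate the leading term of the running remainder at each step):
  leading term x^3: subtract (x^2)·g(x) = x^3 + 3·x^2, leaving -x^2 - x + 4
  leading term -x^2: subtract (-x)·g(x) = -x^2 - 3·x, leaving 2·x + 4
  leading term 2·x: subtract (2)·g(x) = 2·x + 6, leaving -2
The remainder r(x) = -2 ≠ 0 (and deg r < deg g), so g ∤ f, i.e. f ∉ (g).

Final answer: NO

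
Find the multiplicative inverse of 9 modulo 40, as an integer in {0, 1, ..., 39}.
Apply the extended Euclidean algorithm to (40, 9), tracking rows (r, s, t) with s·40 + t·9 = r. Each division r_prev = q·r_cur + r_new produces the new row as (previous row) − q·(current row):
  row A: (40, 1, 0)   [1·40 + 0·9 = 40]
  row B: (9, 0, 1)   [0·40 + 1·9 = 9]
  40 = 4·9 + 4   → row C = row A − 4·row B = (4, 1, −4)   [check: 1·40 − 4·9 = 4]
  9 = 2·4 + 1   → row D = row B − 2·row C = (1, −2, 9)   [check: −2·40 + 9·9 = 1]
  4 = 4·1 + 0   → remainder 0, stop. gcd = 1 (last nonzero row D).
The gcd is 1, so 9 is invertible mod 40. The last nonzero row gives −2·40 + 9·9 = 1, so t = 9. So 9^(−1) ≡ 9 (mod 40). Verify: 9 · 9 = 81 ≡ 1 (mod 40). ✓

Final answer: 9^(−1) ≡ 9 (mod 40)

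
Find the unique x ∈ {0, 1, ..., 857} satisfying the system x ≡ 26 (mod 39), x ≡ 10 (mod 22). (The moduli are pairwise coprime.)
x ≡ 494 (mod 858); the representative in [0, 858) is 494

The moduli 39, 22 are pairwise coprime, so by the CRT there is a unique solution mod 39·22 = 858.
Solve by successive substitution. Start with x ≡ 26 (mod 39).
  Combine with x ≡ 10 (mod 22): write x = 26 + 39·t and require 26 + 39·t ≡ 10 (mod 22), i.e. 39·t ≡ 10 − 26 ≡ 6 (mod 22). Since 39^(−1) ≡ 13 (mod 22) (39 ≡ 17 (mod 22)), t ≡ 13·6 ≡ 12 (mod 22). So x ≡ 26 + 39·12 = 494 (mod 858).
Unique solution in [0, 858): x = 494.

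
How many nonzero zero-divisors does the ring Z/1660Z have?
Z/1660Z has 1003 nonzero zero-divisors

In Z/1660Z each nonzero element is either a unit (gcd with 1660 is 1) or a zero-divisor (gcd > 1). The number of units is φ(1660): factorise 1660 = 2^2 · 5 · 83, so φ(1660) = (2^2 − 2^1) · (5 − 1) · (83 − 1) = 2 · 4 · 82 = 656. The nonzero elements number 1660 − 1 = 1659. Hence the nonzero zero-divisors number 1659 − 656 = 1003.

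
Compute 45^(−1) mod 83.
Apply the extended Euclidean algorithm to (83, 45), tracking rows (r, s, t) with s·83 + t·45 = r. Each division r_prev = q·r_cur + r_new produces the new row as (previous row) − q·(current row):
  row A: (83, 1, 0)   [1·83 + 0·45 = 83]
  row B: (45, 0, 1)   [0·83 + 1·45 = 45]
  83 = 1·45 + 38   → row C = row A − 1·row B = (38, 1, −1)   [check: 1·83 − 1·45 = 38]
  45 = 1·38 + 7   → row D = row B − 1·row C = (7, −1, 2)   [check: −1·83 + 2·45 = 7]
  38 = 5·7 + 3   → row E = row C − 5·row D = (3, 6, −11)   [check: 6·83 − 11·45 = 3]
  7 = 2·3 + 1   → row F = row D − 2·row E = (1, −13, 24)   [check: −13·83 + 24·45 = 1]
  3 = 3·1 + 0   → remainder 0, stop. gcd = 1 (last nonzero row F).
The gcd is 1, so 45 is invertible mod 83. The last nonzero row gives −13·83 + 24·45 = 1, so t = 24. So 45^(−1) ≡ 24 (mod 83). Verify: 45 · 24 = 1080 ≡ 1 (mod 83). ✓

Final answer: 45^(−1) ≡ 24 (mod 83)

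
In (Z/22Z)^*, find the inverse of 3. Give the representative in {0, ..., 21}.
Apply the extended Euclidean algorithm to (22, 3), tracking rows (r, s, t) with s·22 + t·3 = r. Each division r_prev = q·r_cur + r_new produces the new row as (previous row) − q·(current row):
  row A: (22, 1, 0)   [1·22 + 0·3 = 22]
  row B: (3, 0, 1)   [0·22 + 1·3 = 3]
  22 = 7·3 + 1   → row C = row A − 7·row B = (1, 1, −7)   [check: 1·22 − 7·3 = 1]
  3 = 3·1 + 0   → remainder 0, stop. gcd = 1 (last nonzero row C).
The gcd is 1, so 3 is invertible mod 22. The last nonzero row gives 1·22 − 7·3 = 1, so t = −7. So 3^(−1) ≡ −7 ≡ 15 (mod 22). Verify: 3 · 15 = 45 ≡ 1 (mod 22). ✓

Final answer: 3^(−1) ≡ 15 (mod 22)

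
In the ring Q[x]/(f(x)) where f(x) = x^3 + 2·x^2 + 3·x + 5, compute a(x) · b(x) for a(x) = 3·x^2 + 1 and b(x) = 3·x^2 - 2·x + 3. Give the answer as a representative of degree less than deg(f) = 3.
First multiply in Q[x] without reducing: a · b = 9·x^4 - 6·x^3 + 12·x^2 - 2·x + 3. Now divide by f(x) = x^3 + 2·x^2 + 3·x + 5, eliminating the leading term at each step:
  leading term 9·x^4: subtract (9·x)·f(x) = 9·x^4 + 18·x^3 + 27·x^2 + 45·x, leaving -24·x^3 - 15·x^2 - 47·x + 3
  leading term -24·x^3: subtract (-24)·f(x) = -24·x^3 - 48·x^2 - 72·x - 120, leaving 33·x^2 + 25·x + 123
The degree is now < 3, so this is the remainder. Hence a · b ≡ 33·x^2 + 25·x + 123 in Q[x]/(f).

Final answer: a · b ≡ 33·x^2 + 25·x + 123 (mod f(x))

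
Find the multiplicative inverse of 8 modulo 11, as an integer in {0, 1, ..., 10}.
Apply the extended Euclidean algorithm to (11, 8), tracking rows (r, s, t) with s·11 + t·8 = r. Each division r_prev = q·r_cur + r_new produces the new row as (previous row) − q·(current row):
  row A: (11, 1, 0)   [1·11 + 0·8 = 11]
  row B: (8, 0, 1)   [0·11 + 1·8 = 8]
  11 = 1·8 + 3   → row C = row A − 1·row B = (3, 1, −1)   [check: 1·11 − 1·8 = 3]
  8 = 2·3 + 2   → row D = row B − 2·row C = (2, −2, 3)   [check: −2·11 + 3·8 = 2]
  3 = 1·2 + 1   → row E = row C − 1·row D = (1, 3, −4)   [check: 3·11 − 4·8 = 1]
  2 = 2·1 + 0   → remainder 0, stop. gcd = 1 (last nonzero row E).
The gcd is 1, so 8 is invertible mod 11. The last nonzero row gives 3·11 − 4·8 = 1, so t = −4. So 8^(−1) ≡ −4 ≡ 7 (mod 11). Verify: 8 · 7 = 56 ≡ 1 (mod 11). ✓

Final answer: 8^(−1) ≡ 7 (mod 11)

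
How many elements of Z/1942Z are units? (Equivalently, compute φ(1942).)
Z/1942Z has φ(1942) = 970 units

An element a ∈ Z/1942Z is a unit iff gcd(a, 1942) = 1, so the number of units is φ(1942). φ is multiplicative, with φ(p^e) = p^e − p^(e−1). Factorise 1942 = 2 · 971. Then
  φ(1942) = (2 − 1) · (971 − 1) = 1 · 970 = 970.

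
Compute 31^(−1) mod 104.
Apply the extended Euclidean algorithm to (104, 31), tracking rows (r, s, t) with s·104 + t·31 = r. Each division r_prev = q·r_cur + r_new produces the new row as (previous row) − q·(current row):
  row A: (104, 1, 0)   [1·104 + 0·31 = 104]
  row B: (31, 0, 1)   [0·104 + 1·31 = 31]
  104 = 3·31 + 11   → row C = row A − 3·row B = (11, 1, −3)   [check: 1·104 − 3·31 = 11]
  31 = 2·11 + 9   → row D = row B − 2·row C = (9, −2, 7)   [check: −2·104 + 7·31 = 9]
  11 = 1·9 + 2   → row E = row C − 1·row D = (2, 3, −10)   [check: 3·104 − 10·31 = 2]
  9 = 4·2 + 1   → row F = row D − 4·row E = (1, −14, 47)   [check: −14·104 + 47·31 = 1]
  2 = 2·1 + 0   → remainder 0, stop. gcd = 1 (last nonzero row F).
The gcd is 1, so 31 is invertible mod 104. The last nonzero row gives −14·104 + 47·31 = 1, so t = 47. So 31^(−1) ≡ 47 (mod 104). Verify: 31 · 47 = 1457 ≡ 1 (mod 104). ✓

Final answer: 31^(−1) ≡ 47 (mod 104)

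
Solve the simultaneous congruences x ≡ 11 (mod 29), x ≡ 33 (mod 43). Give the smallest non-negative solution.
The moduli 29, 43 are pairwise coprime, so by the CRT there is a unique solution mod 29·43 = 1247.
Solve by successive substitution. Start with x ≡ 11 (mod 29).
  Combine with x ≡ 33 (mod 43): write x = 11 + 29·t and require 11 + 29·t ≡ 33 (mod 43), i.e. 29·t ≡ 33 − 11 ≡ 22 (mod 43). Since 29^(−1) ≡ 3 (mod 43), t ≡ 3·22 ≡ 23 (mod 43). So x ≡ 11 + 29·23 = 678 (mod 1247).
Unique solution in [0, 1247): x = 678.

Final answer: x ≡ 678 (mod 1247); the representative in [0, 1247) is 678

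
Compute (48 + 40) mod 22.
0

Reduce the summands first: 48 ≡ 4, 40 ≡ 18 (mod 22), so 48 + 40 ≡ 4 + 18 (mod 22). 4 + 18 = 22; 22 = 1·22 + 0, so (48 + 40) mod 22 = 0.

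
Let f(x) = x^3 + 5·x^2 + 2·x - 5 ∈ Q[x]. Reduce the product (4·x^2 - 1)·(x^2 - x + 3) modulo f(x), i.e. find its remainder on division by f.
a · b ≡ 123·x^2 + 69·x - 123 (mod f(x))

First multiply in Q[x] without reducing: a · b = 4·x^4 - 4·x^3 + 11·x^2 + x - 3. Now divide by f(x) = x^3 + 5·x^2 + 2·x - 5, eliminating the leading term at each step:
  leading term 4·x^4: subtract (4·x)·f(x) = 4·x^4 + 20·x^3 + 8·x^2 - 20·x, leaving -24·x^3 + 3·x^2 + 21·x - 3
  leading term -24·x^3: subtract (-24)·f(x) = -24·x^3 - 120·x^2 - 48·x + 120, leaving 123·x^2 + 69·x - 123
The degree is now < 3, so this is the remainder. Hence a · b ≡ 123·x^2 + 69·x - 123 in Q[x]/(f).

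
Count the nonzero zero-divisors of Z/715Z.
Z/715Z has 234 nonzero zero-divisors

In Z/715Z each nonzero element is either a unit (gcd with 715 is 1) or a zero-divisor (gcd > 1). The number of units is φ(715): factorise 715 = 5 · 11 · 13, so φ(715) = (5 − 1) · (11 − 1) · (13 − 1) = 4 · 10 · 12 = 480. The nonzero elements number 715 − 1 = 714. Hence the nonzero zero-divisors number 714 − 480 = 234.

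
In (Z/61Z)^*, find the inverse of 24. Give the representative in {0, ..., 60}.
24^(−1) ≡ 28 (mod 61)

Apply the extended Euclidean algorithm to (61, 24), tracking rows (r, s, t) with s·61 + t·24 = r. Each division r_prev = q·r_cur + r_new produces the new row as (previous row) − q·(current row):
  row A: (61, 1, 0)   [1·61 + 0·24 = 61]
  row B: (24, 0, 1)   [0·61 + 1·24 = 24]
  61 = 2·24 + 13   → row C = row A − 2·row B = (13, 1, −2)   [check: 1·61 − 2·24 = 13]
  24 = 1·13 + 11   → row D = row B − 1·row C = (11, −1, 3)   [check: −1·61 + 3·24 = 11]
  13 = 1·11 + 2   → row E = row C − 1·row D = (2, 2, −5)   [check: 2·61 − 5·24 = 2]
  11 = 5·2 + 1   → row F = row D − 5·row E = (1, −11, 28)   [check: −11·61 + 28·24 = 1]
  2 = 2·1 + 0   → remainder 0, stop. gcd = 1 (last nonzero row F).
The gcd is 1, so 24 is invertible mod 61. The last nonzero row gives −11·61 + 28·24 = 1, so t = 28. So 24^(−1) ≡ 28 (mod 61). Verify: 24 · 28 = 672 ≡ 1 (mod 61). ✓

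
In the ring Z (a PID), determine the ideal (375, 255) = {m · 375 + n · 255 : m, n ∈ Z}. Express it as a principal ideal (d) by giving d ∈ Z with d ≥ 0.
(375, 255) = (15); d = 15

In the PID Z, (a, b) is generated by gcd(a, b). Compute gcd(375, 255) with the extended Euclidean algorithm, tracking rows (r, s, t) with s·375 + t·255 = r:
  row A: (375, 1, 0)   [1·375 + 0·255 = 375]
  row B: (255, 0, 1)   [0·375 + 1·255 = 255]
  375 = 1·255 + 120   → row C = row A − 1·row B = (120, 1, −1)   [check: 1·375 − 1·255 = 120]
  255 = 2·120 + 15   → row D = row B − 2·row C = (15, −2, 3)   [check: −2·375 + 3·255 = 15]
  120 = 8·15 + 0   → remainder 0, stop. gcd = 15 (last nonzero row D).
So gcd(375, 255) = 15, with Bézout identity −2·375 + 3·255 = 15. Containment (⊇): the Bézout identity exhibits 15 as an element of (375, 255), giving (15) ⊆ (375, 255). Containment (⊆): since 15 | 375 and 15 | 255 (375 = 15·25, 255 = 15·17), every Z-linear combination of 375 and 255 is divisible by 15, so (375, 255) ⊆ (15). Therefore (375, 255) = (15), d = 15.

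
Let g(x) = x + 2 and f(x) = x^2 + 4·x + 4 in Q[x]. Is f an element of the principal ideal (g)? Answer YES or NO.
YES

In Q[x] the ideal (g) consists of all multiples of g, so f ∈ (g) iff g | f, i.e. iff the remainder of f on division by g is 0. Divide f by g (g is monic, so eliminate the leading term of the running remainder at each step):
  leading term x^2: subtract (x)·g(x) = x^2 + 2·x, leaving 2·x + 4
  leading term 2·x: subtract (2)·g(x) = 2·x + 4, leaving 0
The remainder is 0, so f(x) = g(x) · h(x) with h(x) = x + 2. Hence g | f, i.e. f ∈ (g).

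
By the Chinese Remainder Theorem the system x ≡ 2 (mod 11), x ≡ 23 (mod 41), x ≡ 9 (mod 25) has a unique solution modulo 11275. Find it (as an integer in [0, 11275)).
x ≡ 11134 (mod 11275); the representative in [0, 11275) is 11134

The moduli 11, 41, 25 are pairwise coprime, so by the CRT there is a unique solution mod 11·41·25 = 11275.
Solve by successive substitution. Start with x ≡ 2 (mod 11).
  Combine with x ≡ 23 (mod 41): write x = 2 + 11·t and require 2 + 11·t ≡ 23 (mod 41), i.e. 11·t ≡ 23 − 2 ≡ 21 (mod 41). Since 11^(−1) ≡ 15 (mod 41), t ≡ 15·21 ≡ 28 (mod 41). So x ≡ 2 + 11·28 = 310 (mod 451).
  Combine with x ≡ 9 (mod 25): write x = 310 + 451·t and require 310 + 451·t ≡ 9 (mod 25), i.e. 451·t ≡ 9 − 310 ≡ 24 (mod 25). Since 451^(−1) ≡ 1 (mod 25) (451 ≡ 1 (mod 25)), t ≡ 1·24 ≡ 24 (mod 25). So x ≡ 310 + 451·24 = 11134 (mod 11275).
Unique solution in [0, 11275): x = 11134.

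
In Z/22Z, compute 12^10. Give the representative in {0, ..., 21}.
12

Use repeated squaring. Binary(10) = 1010. Walk through the bits of the exponent 10 left-to-right: at each bit after the leading one, square the running value, then multiply by 12 if the bit is 1 (always reducing mod 22):
  bit 1 = 1 (leading): start with 12.
  bit 2 = 0: square 12^2 = 144 ≡ 12 (mod 22).
  bit 3 = 1: square 12^2 = 144 ≡ 12; bit is 1, so multiply 12·12 = 144 ≡ 12 (mod 22).
  bit 4 = 0: square 12^2 = 144 ≡ 12 (mod 22).
Final value: 12^10 ≡ 12 (mod 22).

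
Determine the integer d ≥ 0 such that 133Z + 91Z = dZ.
In the PID Z, (a, b) is generated by gcd(a, b). Compute gcd(133, 91) with the extended Euclidean algorithm, tracking rows (r, s, t) with s·133 + t·91 = r:
  row A: (133, 1, 0)   [1·133 + 0·91 = 133]
  row B: (91, 0, 1)   [0·133 + 1·91 = 91]
  133 = 1·91 + 42   → row C = row A − 1·row B = (42, 1, −1)   [check: 1·133 − 1·91 = 42]
  91 = 2·42 + 7   → row D = row B − 2·row C = (7, −2, 3)   [check: −2·133 + 3·91 = 7]
  42 = 6·7 + 0   → remainder 0, stop. gcd = 7 (last nonzero row D).
So gcd(133, 91) = 7, with Bézout identity −2·133 + 3·91 = 7. Containment (⊇): the Bézout identity exhibits 7 as an element of (133, 91), giving (7) ⊆ (133, 91). Containment (⊆): since 7 | 133 and 7 | 91 (133 = 7·19, 91 = 7·13), every Z-linear combination of 133 and 91 is divisible by 7, so (133, 91) ⊆ (7). Therefore (133, 91) = (7), d = 7.

Final answer: (133, 91) = (7); d = 7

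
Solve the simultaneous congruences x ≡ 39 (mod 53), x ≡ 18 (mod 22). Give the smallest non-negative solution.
x ≡ 304 (mod 1166); the representative in [0, 1166) is 304

The moduli 53, 22 are pairwise coprime, so by the CRT there is a unique solution mod 53·22 = 1166.
Solve by successive substitution. Start with x ≡ 39 (mod 53).
  Combine with x ≡ 18 (mod 22): write x = 39 + 53·t and require 39 + 53·t ≡ 18 (mod 22), i.e. 53·t ≡ 18 − 39 ≡ 1 (mod 22). Since 53^(−1) ≡ 5 (mod 22) (53 ≡ 9 (mod 22)), t ≡ 5·1 ≡ 5 (mod 22). So x ≡ 39 + 53·5 = 304 (mod 1166).
Unique solution in [0, 1166): x = 304.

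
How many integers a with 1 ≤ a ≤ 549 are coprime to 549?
360

The number of a ∈ {1, ..., 549} with gcd(a, 549) = 1 is by definition Euler's totient φ(549). φ is multiplicative, with φ(p^e) = p^e − p^(e−1). Factorise 549 = 3^2 · 61. Then
  φ(549) = (3^2 − 3^1) · (61 − 1) = 6 · 60 = 360.
So there are 360 such integers.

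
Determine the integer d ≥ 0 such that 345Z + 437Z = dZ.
(345, 437) = (23); d = 23

In the PID Z, (a, b) is generated by gcd(a, b). Compute gcd(437, 345) with the extended Euclidean algorithm, tracking rows (r, s, t) with s·437 + t·345 = r:
  row A: (437, 1, 0)   [1·437 + 0·345 = 437]
  row B: (345, 0, 1)   [0·437 + 1·345 = 345]
  437 = 1·345 + 92   → row C = row A − 1·row B = (92, 1, −1)   [check: 1·437 − 1·345 = 92]
  345 = 3·92 + 69   → row D = row B − 3·row C = (69, −3, 4)   [check: −3·437 + 4·345 = 69]
  92 = 1·69 + 23   → row E = row C − 1·row D = (23, 4, −5)   [check: 4·437 − 5·345 = 23]
  69 = 3·23 + 0   → remainder 0, stop. gcd = 23 (last nonzero row E).
So gcd(345, 437) = 23, with Bézout identity 4·437 − 5·345 = 23. Containment (⊇): the Bézout identity exhibits 23 as an element of (345, 437), giving (23) ⊆ (345, 437). Containment (⊆): since 23 | 345 and 23 | 437 (345 = 23·15, 437 = 23·19), every Z-linear combination of 345 and 437 is divisible by 23, so (345, 437) ⊆ (23). Therefore (345, 437) = (23), d = 23.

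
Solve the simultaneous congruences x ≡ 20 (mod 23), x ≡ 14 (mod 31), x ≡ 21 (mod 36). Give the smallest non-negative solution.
The moduli 23, 31, 36 are pairwise coprime, so by the CRT there is a unique solution mod 23·31·36 = 25668.
Solve by successive substitution. Start with x ≡ 20 (mod 23).
  Combine with x ≡ 14 (mod 31): write x = 20 + 23·t and require 20 + 23·t ≡ 14 (mod 31), i.e. 23·t ≡ 14 − 20 ≡ 25 (mod 31). Since 23^(−1) ≡ 27 (mod 31), t ≡ 27·25 ≡ 24 (mod 31). So x ≡ 20 + 23·24 = 572 (mod 713).
  Combine with x ≡ 21 (mod 36): write x = 572 + 713·t and require 572 + 713·t ≡ 21 (mod 36), i.e. 713·t ≡ 21 − 572 ≡ 25 (mod 36). Since 713^(−1) ≡ 5 (mod 36) (713 ≡ 29 (mod 36)), t ≡ 5·25 ≡ 17 (mod 36). So x ≡ 572 + 713·17 = 12693 (mod 25668).
Unique solution in [0, 25668): x = 12693.

Final answer: x ≡ 12693 (mod 25668); the representative in [0, 25668) is 12693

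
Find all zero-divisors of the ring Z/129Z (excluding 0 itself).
nonzero zero-divisors of Z/129Z = {3, 6, 9, 12, 15, 18, 21, 24, 27, 30, 33, 36, 39, 42, 43, 45, 48, 51, 54, 57, 60, 63, 66, 69, 72, 75, 78, 81, 84, 86, 87, 90, 93, 96, 99, 102, 105, 108, 111, 114, 117, 120, 123, 126}

An element a ∈ Z/129Z (with a ≠ 0) is a zero-divisor iff gcd(a, 129) > 1 (because a is a unit precisely when gcd(a, n) = 1, and in Z/nZ every nonzero, non-unit element is a zero-divisor). Scan a = 1, ..., 128 and keep those with gcd(a, 129) > 1:
  gcd(3, 129) = 3, gcd(6, 129) = 3, gcd(9, 129) = 3, gcd(12, 129) = 3, gcd(15, 129) = 3, gcd(18, 129) = 3, gcd(21, 129) = 3, gcd(24, 129) = 3, gcd(27, 129) = 3, gcd(30, 129) = 3, gcd(33, 129) = 3, gcd(36, 129) = 3, gcd(39, 129) = 3, gcd(42, 129) = 3, gcd(43, 129) = 43, gcd(45, 129) = 3, gcd(48, 129) = 3, gcd(51, 129) = 3, gcd(54, 129) = 3, gcd(57, 129) = 3, gcd(60, 129) = 3, gcd(63, 129) = 3, gcd(66, 129) = 3, gcd(69, 129) = 3, gcd(72, 129) = 3, gcd(75, 129) = 3, gcd(78, 129) = 3, gcd(81, 129) = 3, gcd(84, 129) = 3, gcd(86, 129) = 43, gcd(87, 129) = 3, gcd(90, 129) = 3, gcd(93, 129) = 3, gcd(96, 129) = 3, gcd(99, 129) = 3, gcd(102, 129) = 3, gcd(105, 129) = 3, gcd(108, 129) = 3, gcd(111, 129) = 3, gcd(114, 129) = 3, gcd(117, 129) = 3, gcd(120, 129) = 3, gcd(123, 129) = 3, gcd(126, 129) = 3.
All other a ∈ {1, ..., 128} have gcd(a, 129) = 1 and are units. So the nonzero zero-divisors are exactly the 44 values of a appearing in this scan.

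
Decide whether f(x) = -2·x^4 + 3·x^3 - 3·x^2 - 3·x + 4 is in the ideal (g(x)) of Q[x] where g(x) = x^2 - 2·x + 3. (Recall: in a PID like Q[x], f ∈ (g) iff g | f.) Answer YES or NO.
NO

In Q[x] the ideal (g) consists of all multiples of g, so f ∈ (g) iff g | f, i.e. iff the remainder of f on division by g is 0. Divide f by g (g is monic, so eliminate the leading term of the running remainder at each step):
  leading term -2·x^4: subtract (-2·x^2)·g(x) = -2·x^4 + 4·x^3 - 6·x^2, leaving -x^3 + 3·x^2 - 3·x + 4
  leading term -x^3: subtract (-x)·g(x) = -x^3 + 2·x^2 - 3·x, leaving x^2 + 4
  leading term x^2: subtract (1)·g(x) = x^2 - 2·x + 3, leaving 2·x + 1
The remainder r(x) = 2·x + 1 ≠ 0 (and deg r < deg g), so g ∤ f, i.e. f ∉ (g).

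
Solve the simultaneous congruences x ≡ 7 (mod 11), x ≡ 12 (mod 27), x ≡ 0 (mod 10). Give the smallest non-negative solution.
The moduli 11, 27, 10 are pairwise coprime, so by the CRT there is a unique solution mod 11·27·10 = 2970.
Solve by successive substitution. Start with x ≡ 7 (mod 11).
  Combine with x ≡ 12 (mod 27): write x = 7 + 11·t and require 7 + 11·t ≡ 12 (mod 27), i.e. 11·t ≡ 12 − 7 ≡ 5 (mod 27). Since 11^(−1) ≡ 5 (mod 27), t ≡ 5·5 ≡ 25 (mod 27). So x ≡ 7 + 11·25 = 282 (mod 297).
  Combine with x ≡ 0 (mod 10): write x = 282 + 297·t and require 282 + 297·t ≡ 0 (mod 10), i.e. 297·t ≡ 0 − 282 ≡ 8 (mod 10). Since 297^(−1) ≡ 3 (mod 10) (297 ≡ 7 (mod 10)), t ≡ 3·8 ≡ 4 (mod 10). So x ≡ 282 + 297·4 = 1470 (mod 2970).
Unique solution in [0, 2970): x = 1470.

Final answer: x ≡ 1470 (mod 2970); the representative in [0, 2970) is 1470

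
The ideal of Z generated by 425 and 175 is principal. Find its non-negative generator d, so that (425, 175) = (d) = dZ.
(425, 175) = (25); d = 25

In the PID Z, (a, b) is generated by gcd(a, b). Compute gcd(425, 175) with the extended Euclidean algorithm, tracking rows (r, s, t) with s·425 + t·175 = r:
  row A: (425, 1, 0)   [1·425 + 0·175 = 425]
  row B: (175, 0, 1)   [0·425 + 1·175 = 175]
  425 = 2·175 + 75   → row C = row A − 2·row B = (75, 1, −2)   [check: 1·425 − 2·175 = 75]
  175 = 2·75 + 25   → row D = row B − 2·row C = (25, −2, 5)   [check: −2·425 + 5·175 = 25]
  75 = 3·25 + 0   → remainder 0, stop. gcd = 25 (last nonzero row D).
So gcd(425, 175) = 25, with Bézout identity −2·425 + 5·175 = 25. Containment (⊇): the Bézout identity exhibits 25 as an element of (425, 175), giving (25) ⊆ (425, 175). Containment (⊆): since 25 | 425 and 25 | 175 (425 = 25·17, 175 = 25·7), every Z-linear combination of 425 and 175 is divisible by 25, so (425, 175) ⊆ (25). Therefore (425, 175) = (25), d = 25.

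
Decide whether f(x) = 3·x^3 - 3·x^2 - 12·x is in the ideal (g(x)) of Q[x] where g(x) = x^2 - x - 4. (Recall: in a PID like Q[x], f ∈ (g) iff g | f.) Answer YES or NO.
In Q[x] the ideal (g) consists of all multiples of g, so f ∈ (g) iff g | f, i.e. iff the remainder of f on division by g is 0. Divide f by g (g is monic, so eliminate the leading term of the running remainder at each step):
  leading term 3·x^3: subtract (3·x)·g(x) = 3·x^3 - 3·x^2 - 12·x, leaving 0
The remainder is 0, so f(x) = g(x) · h(x) with h(x) = 3·x. Hence g | f, i.e. f ∈ (g).

Final answer: YES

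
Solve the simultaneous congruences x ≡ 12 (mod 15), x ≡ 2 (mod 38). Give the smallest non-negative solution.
The moduli 15, 38 are pairwise coprime, so by the CRT there is a unique solution mod 15·38 = 570.
Solve by successive substitution. Start with x ≡ 12 (mod 15).
  Combine with x ≡ 2 (mod 38): write x = 12 + 15·t and require 12 + 15·t ≡ 2 (mod 38), i.e. 15·t ≡ 2 − 12 ≡ 28 (mod 38). Since 15^(−1) ≡ 33 (mod 38), t ≡ 33·28 ≡ 12 (mod 38). So x ≡ 12 + 15·12 = 192 (mod 570).
Unique solution in [0, 570): x = 192.

Final answer: x ≡ 192 (mod 570); the representative in [0, 570) is 192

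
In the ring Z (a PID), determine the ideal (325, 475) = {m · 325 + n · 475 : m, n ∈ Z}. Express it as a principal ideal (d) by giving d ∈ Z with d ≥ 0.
In the PID Z, (a, b) is generated by gcd(a, b). Compute gcd(475, 325) with the extended Euclidean algorithm, tracking rows (r, s, t) with s·475 + t·325 = r:
  row A: (475, 1, 0)   [1·475 + 0·325 = 475]
  row B: (325, 0, 1)   [0·475 + 1·325 = 325]
  475 = 1·325 + 150   → row C = row A − 1·row B = (150, 1, −1)   [check: 1·475 − 1·325 = 150]
  325 = 2·150 + 25   → row D = row B − 2·row C = (25, −2, 3)   [check: −2·475 + 3·325 = 25]
  150 = 6·25 + 0   → remainder 0, stop. gcd = 25 (last nonzero row D).
So gcd(325, 475) = 25, with Bézout identity −2·475 + 3·325 = 25. Containment (⊇): the Bézout identity exhibits 25 as an element of (325, 475), giving (25) ⊆ (325, 475). Containment (⊆): since 25 | 325 and 25 | 475 (325 = 25·13, 475 = 25·19), every Z-linear combination of 325 and 475 is divisible by 25, so (325, 475) ⊆ (25). Therefore (325, 475) = (25), d = 25.

Final answer: (325, 475) = (25); d = 25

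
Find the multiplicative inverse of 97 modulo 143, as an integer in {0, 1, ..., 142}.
Apply the extended Euclidean algorithm to (143, 97), tracking rows (r, s, t) with s·143 + t·97 = r. Each division r_prev = q·r_cur + r_new produces the new row as (previous row) − q·(current row):
  row A: (143, 1, 0)   [1·143 + 0·97 = 143]
  row B: (97, 0, 1)   [0·143 + 1·97 = 97]
  143 = 1·97 + 46   → row C = row A − 1·row B = (46, 1, −1)   [check: 1·143 − 1·97 = 46]
  97 = 2·46 + 5   → row D = row B − 2·row C = (5, −2, 3)   [check: −2·143 + 3·97 = 5]
  46 = 9·5 + 1   → row E = row C − 9·row D = (1, 19, −28)   [check: 19·143 − 28·97 = 1]
  5 = 5·1 + 0   → remainder 0, stop. gcd = 1 (last nonzero row E).
The gcd is 1, so 97 is invertible mod 143. The last nonzero row gives 19·143 − 28·97 = 1, so t = −28. So 97^(−1) ≡ −28 ≡ 115 (mod 143). Verify: 97 · 115 = 11155 ≡ 1 (mod 143). ✓

Final answer: 97^(−1) ≡ 115 (mod 143)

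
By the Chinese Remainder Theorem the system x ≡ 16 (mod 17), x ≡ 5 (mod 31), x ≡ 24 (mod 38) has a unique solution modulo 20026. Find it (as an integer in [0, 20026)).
x ≡ 594 (mod 20026); the representative in [0, 20026) is 594

The moduli 17, 31, 38 are pairwise coprime, so by the CRT there is a unique solution mod 17·31·38 = 20026.
Solve by successive substitution. Start with x ≡ 16 (mod 17).
  Combine with x ≡ 5 (mod 31): write x = 16 + 17·t and require 16 + 17·t ≡ 5 (mod 31), i.e. 17·t ≡ 5 − 16 ≡ 20 (mod 31). Since 17^(−1) ≡ 11 (mod 31), t ≡ 11·20 ≡ 3 (mod 31). So x ≡ 16 + 17·3 = 67 (mod 527).
  Combine with x ≡ 24 (mod 38): write x = 67 + 527·t and require 67 + 527·t ≡ 24 (mod 38), i.e. 527·t ≡ 24 − 67 ≡ 33 (mod 38). Since 527^(−1) ≡ 15 (mod 38) (527 ≡ 33 (mod 38)), t ≡ 15·33 ≡ 1 (mod 38). So x ≡ 67 + 527·1 = 594 (mod 20026).
Unique solution in [0, 20026): x = 594.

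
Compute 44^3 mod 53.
Use repeated squaring. Binary(3) = 11. Walk through the bits of the exponent 3 left-to-right: at each bit after the leading one, square the running value, then multiply by 44 if the bit is 1 (always reducing mod 53):
  bit 1 = 1 (leading): start with 44.
  bit 2 = 1: square 44^2 = 1936 ≡ 28; bit is 1, so multiply 28·44 = 1232 ≡ 13 (mod 53).
Final value: 44^3 ≡ 13 (mod 53).

Final answer: 13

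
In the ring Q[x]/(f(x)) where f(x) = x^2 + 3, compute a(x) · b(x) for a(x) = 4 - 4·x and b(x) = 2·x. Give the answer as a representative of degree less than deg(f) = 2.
First multiply in Q[x] without reducing: a · b = -8·x^2 + 8·x. Now divide by f(x) = x^2 + 3, eliminating the leading term at each step:
  leading term -8·x^2: subtract (-8)·f(x) = -8·x^2 - 24, leaving 8·x + 24
The degree is now < 2, so this is the remainder. Hence a · b ≡ 8·x + 24 in Q[x]/(f).

Final answer: a · b ≡ 8·x + 24 (mod f(x))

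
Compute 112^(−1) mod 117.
Apply the extended Euclidean algorithm to (117, 112), tracking rows (r, s, t) with s·117 + t·112 = r. Each division r_prev = q·r_cur + r_new produces the new row as (previous row) − q·(current row):
  row A: (117, 1, 0)   [1·117 + 0·112 = 117]
  row B: (112, 0, 1)   [0·117 + 1·112 = 112]
  117 = 1·112 + 5   → row C = row A − 1·row B = (5, 1, −1)   [check: 1·117 − 1·112 = 5]
  112 = 22·5 + 2   → row D = row B − 22·row C = (2, −22, 23)   [check: −22·117 + 23·112 = 2]
  5 = 2·2 + 1   → row E = row C − 2·row D = (1, 45, −47)   [check: 45·117 − 47·112 = 1]
  2 = 2·1 + 0   → remainder 0, stop. gcd = 1 (last nonzero row E).
The gcd is 1, so 112 is invertible mod 117. The last nonzero row gives 45·117 − 47·112 = 1, so t = −47. So 112^(−1) ≡ −47 ≡ 70 (mod 117). Verify: 112 · 70 = 7840 ≡ 1 (mod 117). ✓

Final answer: 112^(−1) ≡ 70 (mod 117)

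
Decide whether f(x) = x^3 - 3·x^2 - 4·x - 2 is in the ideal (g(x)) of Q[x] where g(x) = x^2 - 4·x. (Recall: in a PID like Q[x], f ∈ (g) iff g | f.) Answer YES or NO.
In Q[x] the ideal (g) consists of all multiples of g, so f ∈ (g) iff g | f, i.e. iff the remainder of f on division by g is 0. Divide f by g (g is monic, so eliminate the leading term of the running remainder at each step):
  leading term x^3: subtract (x)·g(x) = x^3 - 4·x^2, leaving x^2 - 4·x - 2
  leading term x^2: subtract (1)·g(x) = x^2 - 4·x, leaving -2
The remainder r(x) = -2 ≠ 0 (and deg r < deg g), so g ∤ f, i.e. f ∉ (g).

Final answer: NO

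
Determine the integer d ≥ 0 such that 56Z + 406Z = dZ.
In the PID Z, (a, b) is generated by gcd(a, b). Compute gcd(406, 56) with the extended Euclidean algorithm, tracking rows (r, s, t) with s·406 + t·56 = r:
  row A: (406, 1, 0)   [1·406 + 0·56 = 406]
  row B: (56, 0, 1)   [0·406 + 1·56 = 56]
  406 = 7·56 + 14   → row C = row A − 7·row B = (14, 1, −7)   [check: 1·406 − 7·56 = 14]
  56 = 4·14 + 0   → remainder 0, stop. gcd = 14 (last nonzero row C).
So gcd(56, 406) = 14, with Bézout identity 1·406 − 7·56 = 14. Containment (⊇): the Bézout identity exhibits 14 as an element of (56, 406), giving (14) ⊆ (56, 406). Containment (⊆): since 14 | 56 and 14 | 406 (56 = 14·4, 406 = 14·29), every Z-linear combination of 56 and 406 is divisible by 14, so (56, 406) ⊆ (14). Therefore (56, 406) = (14), d = 14.

Final answer: (56, 406) = (14); d = 14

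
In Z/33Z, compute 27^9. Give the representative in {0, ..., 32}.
9

Use repeated squaring. Binary(9) = 1001. Walk through the bits of the exponent 9 left-to-right: at each bit after the leading one, square the running value, then multiply by 27 if the bit is 1 (always reducing mod 33):
  bit 1 = 1 (leading): start with 27.
  bit 2 = 0: square 27^2 = 729 ≡ 3 (mod 33).
  bit 3 = 0: square 3^2 = 9 (mod 33).
  bit 4 = 1: square 9^2 = 81 ≡ 15; bit is 1, so multiply 15·27 = 405 ≡ 9 (mod 33).
Final value: 27^9 ≡ 9 (mod 33).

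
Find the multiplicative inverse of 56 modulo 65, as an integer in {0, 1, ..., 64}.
Apply the extended Euclidean algorithm to (65, 56), tracking rows (r, s, t) with s·65 + t·56 = r. Each division r_prev = q·r_cur + r_new produces the new row as (previous row) − q·(current row):
  row A: (65, 1, 0)   [1·65 + 0·56 = 65]
  row B: (56, 0, 1)   [0·65 + 1·56 = 56]
  65 = 1·56 + 9   → row C = row A − 1·row B = (9, 1, −1)   [check: 1·65 − 1·56 = 9]
  56 = 6·9 + 2   → row D = row B − 6·row C = (2, −6, 7)   [check: −6·65 + 7·56 = 2]
  9 = 4·2 + 1   → row E = row C − 4·row D = (1, 25, −29)   [check: 25·65 − 29·56 = 1]
  2 = 2·1 + 0   → remainder 0, stop. gcd = 1 (last nonzero row E).
The gcd is 1, so 56 is invertible mod 65. The last nonzero row gives 25·65 − 29·56 = 1, so t = −29. So 56^(−1) ≡ −29 ≡ 36 (mod 65). Verify: 56 · 36 = 2016 ≡ 1 (mod 65). ✓

Final answer: 56^(−1) ≡ 36 (mod 65)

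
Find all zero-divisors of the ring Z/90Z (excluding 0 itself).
An element a ∈ Z/90Z (with a ≠ 0) is a zero-divisor iff gcd(a, 90) > 1 (because a is a unit precisely when gcd(a, n) = 1, and in Z/nZ every nonzero, non-unit element is a zero-divisor). Scan a = 1, ..., 89 and keep those with gcd(a, 90) > 1:
  gcd(2, 90) = 2, gcd(3, 90) = 3, gcd(4, 90) = 2, gcd(5, 90) = 5, gcd(6, 90) = 6, gcd(8, 90) = 2, gcd(9, 90) = 9, gcd(10, 90) = 10, gcd(12, 90) = 6, gcd(14, 90) = 2, gcd(15, 90) = 15, gcd(16, 90) = 2, gcd(18, 90) = 18, gcd(20, 90) = 10, gcd(21, 90) = 3, gcd(22, 90) = 2, gcd(24, 90) = 6, gcd(25, 90) = 5, gcd(26, 90) = 2, gcd(27, 90) = 9, gcd(28, 90) = 2, gcd(30, 90) = 30, gcd(32, 90) = 2, gcd(33, 90) = 3, gcd(34, 90) = 2, gcd(35, 90) = 5, gcd(36, 90) = 18, gcd(38, 90) = 2, gcd(39, 90) = 3, gcd(40, 90) = 10, gcd(42, 90) = 6, gcd(44, 90) = 2, gcd(45, 90) = 45, gcd(46, 90) = 2, gcd(48, 90) = 6, gcd(50, 90) = 10, gcd(51, 90) = 3, gcd(52, 90) = 2, gcd(54, 90) = 18, gcd(55, 90) = 5, gcd(56, 90) = 2, gcd(57, 90) = 3, gcd(58, 90) = 2, gcd(60, 90) = 30, gcd(62, 90) = 2, gcd(63, 90) = 9, gcd(64, 90) = 2, gcd(65, 90) = 5, gcd(66, 90) = 6, gcd(68, 90) = 2, gcd(69, 90) = 3, gcd(70, 90) = 10, gcd(72, 90) = 18, gcd(74, 90) = 2, gcd(75, 90) = 15, gcd(76, 90) = 2, gcd(78, 90) = 6, gcd(80, 90) = 10, gcd(81, 90) = 9, gcd(82, 90) = 2, gcd(84, 90) = 6, gcd(85, 90) = 5, gcd(86, 90) = 2, gcd(87, 90) = 3, gcd(88, 90) = 2.
All other a ∈ {1, ..., 89} have gcd(a, 90) = 1 and are units. So the nonzero zero-divisors are exactly the 65 values of a appearing in this scan.

Final answer: nonzero zero-divisors of Z/90Z = {2, 3, 4, 5, 6, 8, 9, 10, 12, 14, 15, 16, 18, 20, 21, 22, 24, 25, 26, 27, 28, 30, 32, 33, 34, 35, 36, 38, 39, 40, 42, 44, 45, 46, 48, 50, 51, 52, 54, 55, 56, 57, 58, 60, 62, 63, 64, 65, 66, 68, 69, 70, 72, 74, 75, 76, 78, 80, 81, 82, 84, 85, 86, 87, 88}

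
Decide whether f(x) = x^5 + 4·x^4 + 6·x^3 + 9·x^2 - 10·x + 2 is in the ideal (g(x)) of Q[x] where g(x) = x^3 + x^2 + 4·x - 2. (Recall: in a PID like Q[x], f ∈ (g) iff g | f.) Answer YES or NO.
YES

In Q[x] the ideal (g) consists of all multiples of g, so f ∈ (g) iff g | f, i.e. iff the remainder of f on division by g is 0. Divide f by g (g is monic, so eliminate the leading term of the running remainder at each step):
  leading term x^5: subtract (x^2)·g(x) = x^5 + x^4 + 4·x^3 - 2·x^2, leaving 3·x^4 + 2·x^3 + 11·x^2 - 10·x + 2
  leading term 3·x^4: subtract (3·x)·g(x) = 3·x^4 + 3·x^3 + 12·x^2 - 6·x, leaving -x^3 - x^2 - 4·x + 2
  leading term -x^3: subtract (-1)·g(x) = -x^3 - x^2 - 4·x + 2, leaving 0
The remainder is 0, so f(x) = g(x) · h(x) with h(x) = x^2 + 3·x - 1. Hence g | f, i.e. f ∈ (g).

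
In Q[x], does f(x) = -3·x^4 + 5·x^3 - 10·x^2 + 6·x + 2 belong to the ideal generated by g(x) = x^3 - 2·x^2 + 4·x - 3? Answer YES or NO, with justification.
NO

In Q[x] the ideal (g) consists of all multiples of g, so f ∈ (g) iff g | f, i.e. iff the remainder of f on division by g is 0. Divide f by g (g is monic, so eliminate the leading term of the running remainder at each step):
  leading term -3·x^4: subtract (-3·x)·g(x) = -3·x^4 + 6·x^3 - 12·x^2 + 9·x, leaving -x^3 + 2·x^2 - 3·x + 2
  leading term -x^3: subtract (-1)·g(x) = -x^3 + 2·x^2 - 4·x + 3, leaving x - 1
The remainder r(x) = x - 1 ≠ 0 (and deg r < deg g), so g ∤ f, i.e. f ∉ (g).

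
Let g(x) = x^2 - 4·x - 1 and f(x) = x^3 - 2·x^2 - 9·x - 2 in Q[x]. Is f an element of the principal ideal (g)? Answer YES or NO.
In Q[x] the ideal (g) consists of all multiples of g, so f ∈ (g) iff g | f, i.e. iff the remainder of f on division by g is 0. Divide f by g (g is monic, so eliminate the leading term of the running remainder at each step):
  leading term x^3: subtract (x)·g(x) = x^3 - 4·x^2 - x, leaving 2·x^2 - 8·x - 2
  leading term 2·x^2: subtract (2)·g(x) = 2·x^2 - 8·x - 2, leaving 0
The remainder is 0, so f(x) = g(x) · h(x) with h(x) = x + 2. Hence g | f, i.e. f ∈ (g).

Final answer: YES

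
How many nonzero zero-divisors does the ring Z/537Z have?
Z/537Z has 180 nonzero zero-divisors

In Z/537Z each nonzero element is either a unit (gcd with 537 is 1) or a zero-divisor (gcd > 1). The number of units is φ(537): factorise 537 = 3 · 179, so φ(537) = (3 − 1) · (179 − 1) = 2 · 178 = 356. The nonzero elements number 537 − 1 = 536. Hence the nonzero zero-divisors number 536 − 356 = 180.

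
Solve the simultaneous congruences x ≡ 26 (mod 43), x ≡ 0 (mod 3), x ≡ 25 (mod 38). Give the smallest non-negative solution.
x ≡ 3939 (mod 4902); the representative in [0, 4902) is 3939

The moduli 43, 3, 38 are pairwise coprime, so by the CRT there is a unique solution mod 43·3·38 = 4902.
Solve by successive substitution. Start with x ≡ 26 (mod 43).
  Combine with x ≡ 0 (mod 3): write x = 26 + 43·t and require 26 + 43·t ≡ 0 (mod 3), i.e. 43·t ≡ 0 − 26 ≡ 1 (mod 3). Since 43^(−1) ≡ 1 (mod 3) (43 ≡ 1 (mod 3)), t ≡ 1·1 ≡ 1 (mod 3). So x ≡ 26 + 43·1 = 69 (mod 129).
  Combine with x ≡ 25 (mod 38): write x = 69 + 129·t and require 69 + 129·t ≡ 25 (mod 38), i.e. 129·t ≡ 25 − 69 ≡ 32 (mod 38). Since 129^(−1) ≡ 33 (mod 38) (129 ≡ 15 (mod 38)), t ≡ 33·32 ≡ 30 (mod 38). So x ≡ 69 + 129·30 = 3939 (mod 4902).
Unique solution in [0, 4902): x = 3939.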